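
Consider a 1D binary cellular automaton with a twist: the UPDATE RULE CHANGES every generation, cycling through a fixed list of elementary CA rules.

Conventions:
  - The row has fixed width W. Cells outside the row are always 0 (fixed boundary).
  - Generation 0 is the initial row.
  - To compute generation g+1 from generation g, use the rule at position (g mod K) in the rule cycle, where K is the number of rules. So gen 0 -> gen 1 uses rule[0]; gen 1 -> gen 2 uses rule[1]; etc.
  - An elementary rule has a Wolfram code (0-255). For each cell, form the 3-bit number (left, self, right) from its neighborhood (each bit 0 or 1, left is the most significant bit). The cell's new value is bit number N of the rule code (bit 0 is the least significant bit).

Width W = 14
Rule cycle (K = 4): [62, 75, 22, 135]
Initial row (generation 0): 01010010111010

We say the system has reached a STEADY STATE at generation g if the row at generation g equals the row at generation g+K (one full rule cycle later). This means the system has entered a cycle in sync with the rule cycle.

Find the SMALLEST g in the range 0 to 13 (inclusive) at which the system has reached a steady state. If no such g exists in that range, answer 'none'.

Answer: 11

Derivation:
Gen 0: 01010010111010
Gen 1 (rule 62): 11111111100111
Gen 2 (rule 75): 10000000101101
Gen 3 (rule 22): 11000001100001
Gen 4 (rule 135): 00011110001111
Gen 5 (rule 62): 00110001011000
Gen 6 (rule 75): 11110110011011
Gen 7 (rule 22): 00000001100000
Gen 8 (rule 135): 11111110001111
Gen 9 (rule 62): 10000001011000
Gen 10 (rule 75): 00111110011011
Gen 11 (rule 22): 01000001100000
Gen 12 (rule 135): 11011110001111
Gen 13 (rule 62): 10110001011000
Gen 14 (rule 75): 00110110011011
Gen 15 (rule 22): 01000001100000
Gen 16 (rule 135): 11011110001111
Gen 17 (rule 62): 10110001011000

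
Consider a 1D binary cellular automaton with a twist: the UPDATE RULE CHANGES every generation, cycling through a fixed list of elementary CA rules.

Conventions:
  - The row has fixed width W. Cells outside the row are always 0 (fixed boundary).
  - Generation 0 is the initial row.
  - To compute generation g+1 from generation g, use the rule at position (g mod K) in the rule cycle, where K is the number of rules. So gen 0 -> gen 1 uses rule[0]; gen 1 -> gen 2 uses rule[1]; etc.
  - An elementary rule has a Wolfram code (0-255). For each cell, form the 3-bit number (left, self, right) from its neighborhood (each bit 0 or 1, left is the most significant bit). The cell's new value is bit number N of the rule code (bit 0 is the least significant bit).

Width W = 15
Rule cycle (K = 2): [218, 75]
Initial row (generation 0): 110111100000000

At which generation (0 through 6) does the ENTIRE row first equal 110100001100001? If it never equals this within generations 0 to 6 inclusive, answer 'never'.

Gen 0: 110111100000000
Gen 1 (rule 218): 110111110000000
Gen 2 (rule 75): 110100010111111
Gen 3 (rule 218): 110010100111111
Gen 4 (rule 75): 110100001100001
Gen 5 (rule 218): 110010011110010
Gen 6 (rule 75): 110100110010100

Answer: 4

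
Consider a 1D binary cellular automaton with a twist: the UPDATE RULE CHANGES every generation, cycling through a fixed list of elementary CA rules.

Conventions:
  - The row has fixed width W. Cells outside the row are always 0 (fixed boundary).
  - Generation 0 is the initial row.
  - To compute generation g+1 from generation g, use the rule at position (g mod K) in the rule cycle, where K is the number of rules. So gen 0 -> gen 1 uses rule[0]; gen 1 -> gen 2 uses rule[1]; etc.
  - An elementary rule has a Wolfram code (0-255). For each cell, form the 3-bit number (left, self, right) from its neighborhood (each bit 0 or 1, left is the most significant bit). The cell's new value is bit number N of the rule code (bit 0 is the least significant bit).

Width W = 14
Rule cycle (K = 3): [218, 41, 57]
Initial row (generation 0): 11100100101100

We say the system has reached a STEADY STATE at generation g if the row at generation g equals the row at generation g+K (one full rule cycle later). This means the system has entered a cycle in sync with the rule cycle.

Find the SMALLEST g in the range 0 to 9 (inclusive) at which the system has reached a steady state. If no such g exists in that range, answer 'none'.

Gen 0: 11100100101100
Gen 1 (rule 218): 11111011001110
Gen 2 (rule 41): 10000110001000
Gen 3 (rule 57): 01110101100111
Gen 4 (rule 218): 11110001111111
Gen 5 (rule 41): 10000101000000
Gen 6 (rule 57): 01110010111111
Gen 7 (rule 218): 11111100111111
Gen 8 (rule 41): 10000000100000
Gen 9 (rule 57): 01111110011111
Gen 10 (rule 218): 11111111111111
Gen 11 (rule 41): 10000000000000
Gen 12 (rule 57): 01111111111111

Answer: none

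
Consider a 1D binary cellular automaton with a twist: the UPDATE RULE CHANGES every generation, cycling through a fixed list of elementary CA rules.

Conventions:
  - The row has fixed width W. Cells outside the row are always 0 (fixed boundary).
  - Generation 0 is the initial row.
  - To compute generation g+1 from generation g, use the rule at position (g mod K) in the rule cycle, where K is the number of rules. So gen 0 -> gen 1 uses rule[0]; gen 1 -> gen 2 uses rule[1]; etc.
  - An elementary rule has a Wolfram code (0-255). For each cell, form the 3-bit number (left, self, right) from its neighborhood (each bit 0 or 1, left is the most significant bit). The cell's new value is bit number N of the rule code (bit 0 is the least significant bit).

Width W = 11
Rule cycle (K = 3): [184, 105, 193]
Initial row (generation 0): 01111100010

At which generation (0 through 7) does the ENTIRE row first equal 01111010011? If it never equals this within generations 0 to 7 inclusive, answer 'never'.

Gen 0: 01111100010
Gen 1 (rule 184): 01111010001
Gen 2 (rule 105): 01001100100
Gen 3 (rule 193): 00000100001
Gen 4 (rule 184): 00000010000
Gen 5 (rule 105): 11111000111
Gen 6 (rule 193): 01111010011
Gen 7 (rule 184): 01110101010

Answer: 6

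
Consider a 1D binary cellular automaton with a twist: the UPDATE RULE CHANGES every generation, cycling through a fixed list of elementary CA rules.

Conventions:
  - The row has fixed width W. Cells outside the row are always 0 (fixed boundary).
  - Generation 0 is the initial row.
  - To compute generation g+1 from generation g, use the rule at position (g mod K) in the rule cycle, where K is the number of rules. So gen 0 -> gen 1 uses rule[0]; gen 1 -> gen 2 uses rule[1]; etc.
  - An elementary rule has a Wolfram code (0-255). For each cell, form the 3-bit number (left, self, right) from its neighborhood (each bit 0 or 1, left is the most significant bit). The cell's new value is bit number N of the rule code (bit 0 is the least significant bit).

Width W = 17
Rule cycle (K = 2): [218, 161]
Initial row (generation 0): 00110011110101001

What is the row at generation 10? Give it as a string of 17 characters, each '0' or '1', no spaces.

Answer: 00111111111111110

Derivation:
Gen 0: 00110011110101001
Gen 1 (rule 218): 01111111110000110
Gen 2 (rule 161): 00111111100110000
Gen 3 (rule 218): 01111111111111000
Gen 4 (rule 161): 00111111111110011
Gen 5 (rule 218): 01111111111111111
Gen 6 (rule 161): 00111111111111110
Gen 7 (rule 218): 01111111111111111
Gen 8 (rule 161): 00111111111111110
Gen 9 (rule 218): 01111111111111111
Gen 10 (rule 161): 00111111111111110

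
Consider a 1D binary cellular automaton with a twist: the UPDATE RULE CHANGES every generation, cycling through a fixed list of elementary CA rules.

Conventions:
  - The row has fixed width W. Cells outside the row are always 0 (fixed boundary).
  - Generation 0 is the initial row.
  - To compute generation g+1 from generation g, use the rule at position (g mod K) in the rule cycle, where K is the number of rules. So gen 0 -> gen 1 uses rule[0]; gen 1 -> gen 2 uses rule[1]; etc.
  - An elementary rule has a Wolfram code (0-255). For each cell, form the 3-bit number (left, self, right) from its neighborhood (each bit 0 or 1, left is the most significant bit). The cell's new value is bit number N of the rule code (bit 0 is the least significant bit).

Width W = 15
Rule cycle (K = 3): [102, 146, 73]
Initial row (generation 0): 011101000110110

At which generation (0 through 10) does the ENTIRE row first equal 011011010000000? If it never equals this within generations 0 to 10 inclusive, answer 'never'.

Answer: 7

Derivation:
Gen 0: 011101000110110
Gen 1 (rule 102): 100111001011010
Gen 2 (rule 146): 011010110000001
Gen 3 (rule 73): 011000110111100
Gen 4 (rule 102): 101001011000100
Gen 5 (rule 146): 000110000101010
Gen 6 (rule 73): 110110110000000
Gen 7 (rule 102): 011011010000000
Gen 8 (rule 146): 100000001000000
Gen 9 (rule 73): 001111100011111
Gen 10 (rule 102): 010000100100001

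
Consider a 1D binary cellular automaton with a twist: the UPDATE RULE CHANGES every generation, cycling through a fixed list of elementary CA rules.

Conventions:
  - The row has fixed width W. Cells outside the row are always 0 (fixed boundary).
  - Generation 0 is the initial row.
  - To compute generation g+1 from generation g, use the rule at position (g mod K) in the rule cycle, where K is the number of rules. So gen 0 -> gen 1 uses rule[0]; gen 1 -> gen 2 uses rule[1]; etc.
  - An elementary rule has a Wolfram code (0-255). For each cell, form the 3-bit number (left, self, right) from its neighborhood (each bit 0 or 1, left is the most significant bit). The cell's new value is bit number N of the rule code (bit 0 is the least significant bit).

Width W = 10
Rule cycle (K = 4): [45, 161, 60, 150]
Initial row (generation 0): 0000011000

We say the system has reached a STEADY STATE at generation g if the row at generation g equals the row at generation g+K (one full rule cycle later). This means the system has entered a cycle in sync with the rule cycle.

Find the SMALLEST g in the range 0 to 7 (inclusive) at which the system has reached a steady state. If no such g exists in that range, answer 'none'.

Answer: 6

Derivation:
Gen 0: 0000011000
Gen 1 (rule 45): 1111010011
Gen 2 (rule 161): 0110100000
Gen 3 (rule 60): 0101110000
Gen 4 (rule 150): 1100101000
Gen 5 (rule 45): 1000111011
Gen 6 (rule 161): 0010010100
Gen 7 (rule 60): 0011011110
Gen 8 (rule 150): 0100001101
Gen 9 (rule 45): 0101101011
Gen 10 (rule 161): 0010010100
Gen 11 (rule 60): 0011011110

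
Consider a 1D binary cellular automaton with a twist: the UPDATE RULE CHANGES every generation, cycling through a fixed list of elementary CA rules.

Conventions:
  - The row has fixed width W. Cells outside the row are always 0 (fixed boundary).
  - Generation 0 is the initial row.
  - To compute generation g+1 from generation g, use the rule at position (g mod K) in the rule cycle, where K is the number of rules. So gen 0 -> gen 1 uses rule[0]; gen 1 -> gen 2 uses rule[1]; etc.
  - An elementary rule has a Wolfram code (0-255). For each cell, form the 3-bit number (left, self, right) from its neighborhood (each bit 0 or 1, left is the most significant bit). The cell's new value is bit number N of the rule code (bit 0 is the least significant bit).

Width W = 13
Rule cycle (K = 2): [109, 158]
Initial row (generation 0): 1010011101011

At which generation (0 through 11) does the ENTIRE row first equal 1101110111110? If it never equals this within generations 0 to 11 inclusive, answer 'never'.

Gen 0: 1010011101011
Gen 1 (rule 109): 1110010111111
Gen 2 (rule 158): 1101110111110
Gen 3 (rule 109): 1111011100010
Gen 4 (rule 158): 1110011010111
Gen 5 (rule 109): 1010011111101
Gen 6 (rule 158): 1011111111001
Gen 7 (rule 109): 1110000001001
Gen 8 (rule 158): 1101000011111
Gen 9 (rule 109): 1111011010001
Gen 10 (rule 158): 1110010011011
Gen 11 (rule 109): 1010010011111

Answer: 2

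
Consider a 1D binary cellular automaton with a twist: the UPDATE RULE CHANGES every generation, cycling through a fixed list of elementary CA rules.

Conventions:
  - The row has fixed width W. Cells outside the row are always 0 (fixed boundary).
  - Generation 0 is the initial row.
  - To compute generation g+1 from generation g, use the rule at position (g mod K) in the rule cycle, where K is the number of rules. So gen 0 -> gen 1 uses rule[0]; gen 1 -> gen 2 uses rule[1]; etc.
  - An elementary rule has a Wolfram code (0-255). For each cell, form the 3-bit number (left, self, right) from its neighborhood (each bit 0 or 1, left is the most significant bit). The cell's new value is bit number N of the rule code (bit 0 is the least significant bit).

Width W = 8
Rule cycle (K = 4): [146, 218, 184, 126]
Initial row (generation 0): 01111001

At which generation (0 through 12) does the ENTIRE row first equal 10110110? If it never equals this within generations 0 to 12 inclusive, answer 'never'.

Answer: 1

Derivation:
Gen 0: 01111001
Gen 1 (rule 146): 10110110
Gen 2 (rule 218): 00110111
Gen 3 (rule 184): 00101110
Gen 4 (rule 126): 01111011
Gen 5 (rule 146): 10110000
Gen 6 (rule 218): 00111000
Gen 7 (rule 184): 00110100
Gen 8 (rule 126): 01111110
Gen 9 (rule 146): 10111101
Gen 10 (rule 218): 00111100
Gen 11 (rule 184): 00111010
Gen 12 (rule 126): 01101111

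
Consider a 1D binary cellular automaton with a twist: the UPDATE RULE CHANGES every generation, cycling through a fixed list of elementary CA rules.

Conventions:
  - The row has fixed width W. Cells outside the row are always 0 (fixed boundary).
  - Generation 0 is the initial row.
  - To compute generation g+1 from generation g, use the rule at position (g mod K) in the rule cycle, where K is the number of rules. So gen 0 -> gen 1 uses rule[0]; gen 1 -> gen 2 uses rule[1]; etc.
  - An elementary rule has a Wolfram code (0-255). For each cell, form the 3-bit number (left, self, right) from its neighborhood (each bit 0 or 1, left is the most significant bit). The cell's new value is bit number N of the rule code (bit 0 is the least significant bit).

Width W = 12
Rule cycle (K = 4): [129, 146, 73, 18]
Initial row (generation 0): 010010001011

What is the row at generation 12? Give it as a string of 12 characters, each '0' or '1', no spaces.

Gen 0: 010010001011
Gen 1 (rule 129): 000000100000
Gen 2 (rule 146): 000001010000
Gen 3 (rule 73): 111100000111
Gen 4 (rule 18): 000010001000
Gen 5 (rule 129): 111000100011
Gen 6 (rule 146): 010101010100
Gen 7 (rule 73): 000000000001
Gen 8 (rule 18): 000000000010
Gen 9 (rule 129): 111111111000
Gen 10 (rule 146): 011111110100
Gen 11 (rule 73): 010000010001
Gen 12 (rule 18): 101000101010

Answer: 101000101010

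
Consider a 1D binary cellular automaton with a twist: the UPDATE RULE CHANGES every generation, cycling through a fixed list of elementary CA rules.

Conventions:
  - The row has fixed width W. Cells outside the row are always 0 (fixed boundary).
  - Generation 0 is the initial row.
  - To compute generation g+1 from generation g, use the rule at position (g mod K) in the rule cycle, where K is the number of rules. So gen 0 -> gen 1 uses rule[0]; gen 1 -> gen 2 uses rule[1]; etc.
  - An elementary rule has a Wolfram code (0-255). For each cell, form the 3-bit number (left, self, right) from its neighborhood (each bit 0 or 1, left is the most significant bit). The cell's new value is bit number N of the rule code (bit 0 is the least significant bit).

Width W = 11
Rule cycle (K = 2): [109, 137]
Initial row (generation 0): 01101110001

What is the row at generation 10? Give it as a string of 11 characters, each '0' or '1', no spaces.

Answer: 11000010000

Derivation:
Gen 0: 01101110001
Gen 1 (rule 109): 01111010101
Gen 2 (rule 137): 01110000000
Gen 3 (rule 109): 01010111111
Gen 4 (rule 137): 00000111110
Gen 5 (rule 109): 11110100010
Gen 6 (rule 137): 11100001000
Gen 7 (rule 109): 10101101011
Gen 8 (rule 137): 00001000010
Gen 9 (rule 109): 11101011010
Gen 10 (rule 137): 11000010000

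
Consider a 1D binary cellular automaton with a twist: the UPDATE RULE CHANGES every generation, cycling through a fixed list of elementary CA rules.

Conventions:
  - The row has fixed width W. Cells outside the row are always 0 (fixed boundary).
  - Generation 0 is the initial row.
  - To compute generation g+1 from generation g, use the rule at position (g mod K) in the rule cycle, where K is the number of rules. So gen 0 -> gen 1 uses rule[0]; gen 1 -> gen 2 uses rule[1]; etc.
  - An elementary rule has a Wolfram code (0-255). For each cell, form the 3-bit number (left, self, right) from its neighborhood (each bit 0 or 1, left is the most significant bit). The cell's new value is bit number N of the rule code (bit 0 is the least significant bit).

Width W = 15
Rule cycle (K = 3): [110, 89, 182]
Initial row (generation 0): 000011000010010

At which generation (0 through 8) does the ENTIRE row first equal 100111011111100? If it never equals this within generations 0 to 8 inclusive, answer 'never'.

Answer: 6

Derivation:
Gen 0: 000011000010010
Gen 1 (rule 110): 000111000110110
Gen 2 (rule 89): 110101110110111
Gen 3 (rule 182): 001110101001010
Gen 4 (rule 110): 011011111011110
Gen 5 (rule 89): 011010001010011
Gen 6 (rule 182): 100111011111100
Gen 7 (rule 110): 101101110000100
Gen 8 (rule 89): 001101011110011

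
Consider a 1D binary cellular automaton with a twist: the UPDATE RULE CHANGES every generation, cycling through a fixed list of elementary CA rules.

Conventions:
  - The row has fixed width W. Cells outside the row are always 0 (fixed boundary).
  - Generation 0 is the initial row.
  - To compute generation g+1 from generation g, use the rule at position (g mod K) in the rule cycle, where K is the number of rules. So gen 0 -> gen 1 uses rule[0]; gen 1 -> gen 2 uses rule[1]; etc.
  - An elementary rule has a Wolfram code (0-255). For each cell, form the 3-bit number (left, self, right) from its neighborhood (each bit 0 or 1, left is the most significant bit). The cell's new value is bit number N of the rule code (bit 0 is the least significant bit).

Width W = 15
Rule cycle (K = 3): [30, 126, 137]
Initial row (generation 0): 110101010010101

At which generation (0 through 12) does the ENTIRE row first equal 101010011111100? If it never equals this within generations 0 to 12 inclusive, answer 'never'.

Gen 0: 110101010010101
Gen 1 (rule 30): 100101011110101
Gen 2 (rule 126): 111111110011111
Gen 3 (rule 137): 111111100011110
Gen 4 (rule 30): 100000010110001
Gen 5 (rule 126): 110000111111011
Gen 6 (rule 137): 100110111110010
Gen 7 (rule 30): 111100100001111
Gen 8 (rule 126): 100111110011001
Gen 9 (rule 137): 000111100010000
Gen 10 (rule 30): 001100010111000
Gen 11 (rule 126): 011110111101100
Gen 12 (rule 137): 011100111001001

Answer: never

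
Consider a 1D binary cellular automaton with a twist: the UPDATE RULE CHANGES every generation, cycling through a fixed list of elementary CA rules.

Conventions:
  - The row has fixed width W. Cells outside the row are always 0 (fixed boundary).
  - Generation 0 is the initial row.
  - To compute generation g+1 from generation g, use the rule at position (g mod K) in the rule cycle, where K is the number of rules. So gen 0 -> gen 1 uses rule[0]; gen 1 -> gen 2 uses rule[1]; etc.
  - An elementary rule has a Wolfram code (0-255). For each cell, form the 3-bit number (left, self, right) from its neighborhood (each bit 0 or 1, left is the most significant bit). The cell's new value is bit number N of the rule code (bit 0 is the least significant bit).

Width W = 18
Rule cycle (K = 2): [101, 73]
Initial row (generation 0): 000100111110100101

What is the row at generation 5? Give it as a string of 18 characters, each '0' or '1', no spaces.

Gen 0: 000100111110100101
Gen 1 (rule 101): 110100000011100111
Gen 2 (rule 73): 110001111010100101
Gen 3 (rule 101): 010100001111100111
Gen 4 (rule 73): 000001101000100101
Gen 5 (rule 101): 111100111010100111

Answer: 111100111010100111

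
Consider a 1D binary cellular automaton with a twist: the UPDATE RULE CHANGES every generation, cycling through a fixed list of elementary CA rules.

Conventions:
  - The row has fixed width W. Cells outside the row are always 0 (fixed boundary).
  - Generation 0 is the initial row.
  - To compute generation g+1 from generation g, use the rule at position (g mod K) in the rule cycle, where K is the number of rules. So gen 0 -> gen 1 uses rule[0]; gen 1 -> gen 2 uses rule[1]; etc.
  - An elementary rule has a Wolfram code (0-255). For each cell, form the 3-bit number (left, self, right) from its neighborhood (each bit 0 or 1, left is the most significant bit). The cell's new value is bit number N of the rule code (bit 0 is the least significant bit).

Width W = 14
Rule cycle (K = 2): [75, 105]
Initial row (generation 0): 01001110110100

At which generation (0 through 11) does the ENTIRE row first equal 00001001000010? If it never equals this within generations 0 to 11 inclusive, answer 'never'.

Gen 0: 01001110110100
Gen 1 (rule 75): 10011010110001
Gen 2 (rule 105): 00011101110100
Gen 3 (rule 75): 11110101010001
Gen 4 (rule 105): 10011010100100
Gen 5 (rule 75): 00111000001001
Gen 6 (rule 105): 10101011100000
Gen 7 (rule 75): 00000010101111
Gen 8 (rule 105): 11111001011001
Gen 9 (rule 75): 10001010011010
Gen 10 (rule 105): 00100100011100
Gen 11 (rule 75): 11001001110101

Answer: never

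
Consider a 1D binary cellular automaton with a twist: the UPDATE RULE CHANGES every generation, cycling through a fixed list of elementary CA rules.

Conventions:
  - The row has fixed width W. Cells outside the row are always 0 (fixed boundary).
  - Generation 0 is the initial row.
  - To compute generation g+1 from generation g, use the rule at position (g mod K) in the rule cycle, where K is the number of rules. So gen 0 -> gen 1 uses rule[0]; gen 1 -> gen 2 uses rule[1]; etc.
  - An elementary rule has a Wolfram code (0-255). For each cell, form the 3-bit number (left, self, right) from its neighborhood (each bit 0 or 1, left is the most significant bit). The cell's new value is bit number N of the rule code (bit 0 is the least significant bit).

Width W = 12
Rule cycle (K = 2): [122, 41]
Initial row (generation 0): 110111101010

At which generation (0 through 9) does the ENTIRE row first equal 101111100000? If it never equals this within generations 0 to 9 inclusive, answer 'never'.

Answer: never

Derivation:
Gen 0: 110111101010
Gen 1 (rule 122): 111100110101
Gen 2 (rule 41): 100000101010
Gen 3 (rule 122): 010001010101
Gen 4 (rule 41): 000100101010
Gen 5 (rule 122): 001011010101
Gen 6 (rule 41): 100110101010
Gen 7 (rule 122): 011111010101
Gen 8 (rule 41): 010000101010
Gen 9 (rule 122): 101001010101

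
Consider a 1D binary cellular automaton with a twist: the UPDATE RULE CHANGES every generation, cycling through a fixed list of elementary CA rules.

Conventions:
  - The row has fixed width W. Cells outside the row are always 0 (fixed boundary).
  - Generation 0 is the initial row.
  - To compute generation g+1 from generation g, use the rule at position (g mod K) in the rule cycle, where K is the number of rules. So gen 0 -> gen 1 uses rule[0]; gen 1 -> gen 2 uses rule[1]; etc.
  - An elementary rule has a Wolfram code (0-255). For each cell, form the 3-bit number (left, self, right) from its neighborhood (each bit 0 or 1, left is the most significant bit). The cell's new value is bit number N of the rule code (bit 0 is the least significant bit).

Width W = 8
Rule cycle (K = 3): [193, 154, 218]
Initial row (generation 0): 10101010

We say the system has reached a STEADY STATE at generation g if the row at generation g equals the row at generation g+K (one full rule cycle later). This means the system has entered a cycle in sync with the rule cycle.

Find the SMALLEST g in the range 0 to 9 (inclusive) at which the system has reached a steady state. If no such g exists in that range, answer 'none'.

Answer: 5

Derivation:
Gen 0: 10101010
Gen 1 (rule 193): 00000000
Gen 2 (rule 154): 00000000
Gen 3 (rule 218): 00000000
Gen 4 (rule 193): 11111111
Gen 5 (rule 154): 11111110
Gen 6 (rule 218): 11111111
Gen 7 (rule 193): 01111111
Gen 8 (rule 154): 11111110
Gen 9 (rule 218): 11111111
Gen 10 (rule 193): 01111111
Gen 11 (rule 154): 11111110
Gen 12 (rule 218): 11111111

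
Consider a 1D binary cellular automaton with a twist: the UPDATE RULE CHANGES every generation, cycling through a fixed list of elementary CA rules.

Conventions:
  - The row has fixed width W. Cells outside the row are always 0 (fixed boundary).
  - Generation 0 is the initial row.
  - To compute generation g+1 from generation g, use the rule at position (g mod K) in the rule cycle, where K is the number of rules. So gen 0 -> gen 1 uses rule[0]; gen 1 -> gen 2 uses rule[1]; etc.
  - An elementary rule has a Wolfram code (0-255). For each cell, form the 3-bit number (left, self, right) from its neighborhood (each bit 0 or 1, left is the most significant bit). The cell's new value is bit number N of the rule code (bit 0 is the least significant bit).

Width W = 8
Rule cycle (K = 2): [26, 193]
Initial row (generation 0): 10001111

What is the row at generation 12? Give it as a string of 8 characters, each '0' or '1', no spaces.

Gen 0: 10001111
Gen 1 (rule 26): 01011000
Gen 2 (rule 193): 00001011
Gen 3 (rule 26): 00010010
Gen 4 (rule 193): 11000000
Gen 5 (rule 26): 10100000
Gen 6 (rule 193): 00001111
Gen 7 (rule 26): 00011000
Gen 8 (rule 193): 11001011
Gen 9 (rule 26): 10110010
Gen 10 (rule 193): 00010000
Gen 11 (rule 26): 00101000
Gen 12 (rule 193): 10000011

Answer: 10000011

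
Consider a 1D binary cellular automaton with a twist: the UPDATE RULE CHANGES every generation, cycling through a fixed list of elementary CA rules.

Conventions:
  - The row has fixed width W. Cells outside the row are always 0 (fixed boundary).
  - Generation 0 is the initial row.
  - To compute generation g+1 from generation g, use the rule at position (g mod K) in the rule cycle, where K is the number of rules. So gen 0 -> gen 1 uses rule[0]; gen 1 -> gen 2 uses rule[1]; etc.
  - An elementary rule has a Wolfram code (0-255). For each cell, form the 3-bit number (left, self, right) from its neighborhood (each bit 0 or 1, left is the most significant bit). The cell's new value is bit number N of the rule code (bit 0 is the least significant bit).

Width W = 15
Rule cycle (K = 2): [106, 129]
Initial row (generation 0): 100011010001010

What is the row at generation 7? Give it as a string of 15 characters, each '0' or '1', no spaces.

Gen 0: 100011010001010
Gen 1 (rule 106): 000111100010100
Gen 2 (rule 129): 110011001000001
Gen 3 (rule 106): 110111010000010
Gen 4 (rule 129): 000010000111000
Gen 5 (rule 106): 000100001101000
Gen 6 (rule 129): 110001100000011
Gen 7 (rule 106): 110011100000111

Answer: 110011100000111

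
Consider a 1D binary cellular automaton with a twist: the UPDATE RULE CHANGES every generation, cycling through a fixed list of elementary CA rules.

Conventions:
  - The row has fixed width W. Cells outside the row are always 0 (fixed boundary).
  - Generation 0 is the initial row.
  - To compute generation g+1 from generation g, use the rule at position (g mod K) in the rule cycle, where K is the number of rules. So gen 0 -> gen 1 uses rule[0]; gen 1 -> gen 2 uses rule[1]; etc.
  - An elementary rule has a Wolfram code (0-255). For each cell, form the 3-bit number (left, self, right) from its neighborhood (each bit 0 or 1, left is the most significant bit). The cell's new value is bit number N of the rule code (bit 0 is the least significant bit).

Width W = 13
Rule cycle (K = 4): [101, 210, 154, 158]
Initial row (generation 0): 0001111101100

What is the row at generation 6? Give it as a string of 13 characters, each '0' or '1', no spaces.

Gen 0: 0001111101100
Gen 1 (rule 101): 1100000110101
Gen 2 (rule 210): 0110001010000
Gen 3 (rule 154): 1101010001000
Gen 4 (rule 158): 1001011011100
Gen 5 (rule 101): 1001101100101
Gen 6 (rule 210): 0110100111000

Answer: 0110100111000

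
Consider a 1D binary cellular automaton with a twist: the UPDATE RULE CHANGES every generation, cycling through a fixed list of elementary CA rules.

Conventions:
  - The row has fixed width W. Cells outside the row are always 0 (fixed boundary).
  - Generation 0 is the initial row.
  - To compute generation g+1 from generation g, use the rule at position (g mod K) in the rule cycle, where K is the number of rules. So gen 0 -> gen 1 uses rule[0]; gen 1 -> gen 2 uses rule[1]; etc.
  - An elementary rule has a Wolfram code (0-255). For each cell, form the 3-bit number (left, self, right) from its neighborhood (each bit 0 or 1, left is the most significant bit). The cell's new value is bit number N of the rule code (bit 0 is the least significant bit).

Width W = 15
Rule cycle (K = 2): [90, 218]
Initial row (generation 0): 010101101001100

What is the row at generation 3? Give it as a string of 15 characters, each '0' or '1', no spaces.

Answer: 101110000000001

Derivation:
Gen 0: 010101101001100
Gen 1 (rule 90): 100001100111110
Gen 2 (rule 218): 010011111111111
Gen 3 (rule 90): 101110000000001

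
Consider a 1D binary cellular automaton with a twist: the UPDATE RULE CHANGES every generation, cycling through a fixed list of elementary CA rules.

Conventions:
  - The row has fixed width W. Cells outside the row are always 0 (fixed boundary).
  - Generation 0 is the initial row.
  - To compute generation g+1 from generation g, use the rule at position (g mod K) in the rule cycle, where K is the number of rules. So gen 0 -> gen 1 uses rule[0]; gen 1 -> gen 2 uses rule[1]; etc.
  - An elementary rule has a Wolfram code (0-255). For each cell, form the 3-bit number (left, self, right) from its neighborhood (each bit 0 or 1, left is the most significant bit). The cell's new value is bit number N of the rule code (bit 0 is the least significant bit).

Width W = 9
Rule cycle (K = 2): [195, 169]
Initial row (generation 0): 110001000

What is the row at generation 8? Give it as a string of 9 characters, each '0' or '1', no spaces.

Gen 0: 110001000
Gen 1 (rule 195): 010110011
Gen 2 (rule 169): 001100010
Gen 3 (rule 195): 110101100
Gen 4 (rule 169): 101011001
Gen 5 (rule 195): 000001010
Gen 6 (rule 169): 111100100
Gen 7 (rule 195): 011101001
Gen 8 (rule 169): 011010000

Answer: 011010000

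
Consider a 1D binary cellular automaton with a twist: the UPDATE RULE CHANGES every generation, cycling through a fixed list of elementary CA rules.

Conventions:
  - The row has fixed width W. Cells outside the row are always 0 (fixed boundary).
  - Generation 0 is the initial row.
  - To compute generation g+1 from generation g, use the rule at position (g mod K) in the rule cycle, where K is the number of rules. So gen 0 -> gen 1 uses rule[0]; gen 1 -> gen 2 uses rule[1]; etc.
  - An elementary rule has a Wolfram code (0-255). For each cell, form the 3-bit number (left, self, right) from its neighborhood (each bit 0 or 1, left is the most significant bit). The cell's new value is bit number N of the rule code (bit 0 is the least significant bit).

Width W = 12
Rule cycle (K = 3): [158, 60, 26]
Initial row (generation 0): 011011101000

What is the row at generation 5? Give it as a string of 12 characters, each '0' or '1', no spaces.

Gen 0: 011011101000
Gen 1 (rule 158): 110011001100
Gen 2 (rule 60): 101010101010
Gen 3 (rule 26): 000000000001
Gen 4 (rule 158): 000000000011
Gen 5 (rule 60): 000000000010

Answer: 000000000010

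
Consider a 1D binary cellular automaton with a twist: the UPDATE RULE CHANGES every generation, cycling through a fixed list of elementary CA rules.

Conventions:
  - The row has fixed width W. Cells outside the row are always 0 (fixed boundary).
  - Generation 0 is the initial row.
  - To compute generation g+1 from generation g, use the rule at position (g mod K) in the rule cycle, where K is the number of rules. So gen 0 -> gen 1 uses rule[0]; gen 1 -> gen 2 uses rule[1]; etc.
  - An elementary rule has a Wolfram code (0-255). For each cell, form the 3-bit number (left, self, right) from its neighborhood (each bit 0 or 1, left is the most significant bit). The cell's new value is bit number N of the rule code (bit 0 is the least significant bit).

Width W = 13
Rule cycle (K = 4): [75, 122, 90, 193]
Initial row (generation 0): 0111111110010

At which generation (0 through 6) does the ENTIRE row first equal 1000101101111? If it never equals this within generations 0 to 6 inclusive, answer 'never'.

Answer: never

Derivation:
Gen 0: 0111111110010
Gen 1 (rule 75): 1100000010100
Gen 2 (rule 122): 1110000101010
Gen 3 (rule 90): 1011001000001
Gen 4 (rule 193): 0001000011100
Gen 5 (rule 75): 1110011110101
Gen 6 (rule 122): 1011110011010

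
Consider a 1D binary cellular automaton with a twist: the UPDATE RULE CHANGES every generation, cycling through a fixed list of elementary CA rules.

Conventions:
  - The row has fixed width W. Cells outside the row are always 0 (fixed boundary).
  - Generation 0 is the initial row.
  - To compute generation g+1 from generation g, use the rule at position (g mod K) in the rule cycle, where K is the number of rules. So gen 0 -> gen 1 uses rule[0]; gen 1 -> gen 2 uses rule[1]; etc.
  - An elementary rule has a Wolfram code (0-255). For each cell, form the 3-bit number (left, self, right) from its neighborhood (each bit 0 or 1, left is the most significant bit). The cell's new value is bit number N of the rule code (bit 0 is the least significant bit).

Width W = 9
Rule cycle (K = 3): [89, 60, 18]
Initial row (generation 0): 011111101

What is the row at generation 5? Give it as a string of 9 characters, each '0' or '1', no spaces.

Answer: 011000110

Derivation:
Gen 0: 011111101
Gen 1 (rule 89): 010000100
Gen 2 (rule 60): 011000110
Gen 3 (rule 18): 100101001
Gen 4 (rule 89): 010000100
Gen 5 (rule 60): 011000110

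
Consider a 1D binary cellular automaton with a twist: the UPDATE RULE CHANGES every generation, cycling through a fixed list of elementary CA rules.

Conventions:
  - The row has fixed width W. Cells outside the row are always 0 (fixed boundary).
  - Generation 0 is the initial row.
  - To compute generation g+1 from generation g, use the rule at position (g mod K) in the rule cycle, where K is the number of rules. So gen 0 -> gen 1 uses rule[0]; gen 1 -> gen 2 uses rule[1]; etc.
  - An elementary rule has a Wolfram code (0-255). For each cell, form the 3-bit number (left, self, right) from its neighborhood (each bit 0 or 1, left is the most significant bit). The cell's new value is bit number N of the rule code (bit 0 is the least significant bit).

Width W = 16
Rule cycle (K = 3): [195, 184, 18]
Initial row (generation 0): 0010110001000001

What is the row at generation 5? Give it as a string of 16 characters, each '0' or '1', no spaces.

Answer: 1101000111111110

Derivation:
Gen 0: 0010110001000001
Gen 1 (rule 195): 1100010110011110
Gen 2 (rule 184): 1010001101011101
Gen 3 (rule 18): 0001010000000000
Gen 4 (rule 195): 1110000111111111
Gen 5 (rule 184): 1101000111111110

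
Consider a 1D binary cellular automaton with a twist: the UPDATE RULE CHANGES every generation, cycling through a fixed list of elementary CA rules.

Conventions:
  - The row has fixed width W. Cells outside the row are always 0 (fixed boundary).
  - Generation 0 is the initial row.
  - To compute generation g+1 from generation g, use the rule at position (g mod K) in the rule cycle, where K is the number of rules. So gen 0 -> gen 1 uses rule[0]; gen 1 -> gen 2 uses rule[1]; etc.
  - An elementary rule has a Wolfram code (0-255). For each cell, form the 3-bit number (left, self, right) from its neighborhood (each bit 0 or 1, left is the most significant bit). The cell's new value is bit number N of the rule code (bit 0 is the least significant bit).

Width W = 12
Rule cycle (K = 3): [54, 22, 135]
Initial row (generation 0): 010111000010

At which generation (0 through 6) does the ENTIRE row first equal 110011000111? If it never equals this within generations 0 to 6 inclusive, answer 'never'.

Answer: never

Derivation:
Gen 0: 010111000010
Gen 1 (rule 54): 111000100111
Gen 2 (rule 22): 000101111000
Gen 3 (rule 135): 111100110011
Gen 4 (rule 54): 000011001100
Gen 5 (rule 22): 000100110010
Gen 6 (rule 135): 111101000110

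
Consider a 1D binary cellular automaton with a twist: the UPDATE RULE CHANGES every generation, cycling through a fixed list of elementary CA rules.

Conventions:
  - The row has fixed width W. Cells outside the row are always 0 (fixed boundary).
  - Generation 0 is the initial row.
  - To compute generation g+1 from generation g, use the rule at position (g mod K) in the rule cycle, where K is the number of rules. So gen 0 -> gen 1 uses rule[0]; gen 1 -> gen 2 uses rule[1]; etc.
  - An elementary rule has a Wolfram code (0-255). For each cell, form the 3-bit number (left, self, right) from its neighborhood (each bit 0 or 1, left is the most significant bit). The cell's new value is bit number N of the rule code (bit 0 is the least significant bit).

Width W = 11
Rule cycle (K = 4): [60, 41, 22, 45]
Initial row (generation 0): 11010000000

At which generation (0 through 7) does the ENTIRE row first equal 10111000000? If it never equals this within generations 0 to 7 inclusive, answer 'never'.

Answer: 1

Derivation:
Gen 0: 11010000000
Gen 1 (rule 60): 10111000000
Gen 2 (rule 41): 01100011111
Gen 3 (rule 22): 10010100000
Gen 4 (rule 45): 10011101111
Gen 5 (rule 60): 11010011000
Gen 6 (rule 41): 10100010011
Gen 7 (rule 22): 10110111100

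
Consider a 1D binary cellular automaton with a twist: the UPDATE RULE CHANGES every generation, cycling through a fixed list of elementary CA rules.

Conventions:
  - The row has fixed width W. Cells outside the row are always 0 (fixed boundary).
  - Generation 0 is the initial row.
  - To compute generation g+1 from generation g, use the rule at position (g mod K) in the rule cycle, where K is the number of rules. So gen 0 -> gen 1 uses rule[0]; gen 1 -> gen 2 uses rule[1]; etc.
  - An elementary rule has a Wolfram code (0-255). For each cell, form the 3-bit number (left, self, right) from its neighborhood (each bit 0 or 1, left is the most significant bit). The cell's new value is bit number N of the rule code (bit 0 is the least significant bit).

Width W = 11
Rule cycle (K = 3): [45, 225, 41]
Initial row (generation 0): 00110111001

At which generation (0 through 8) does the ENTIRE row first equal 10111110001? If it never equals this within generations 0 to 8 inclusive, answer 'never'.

Gen 0: 00110111001
Gen 1 (rule 45): 10101100001
Gen 2 (rule 225): 01010101100
Gen 3 (rule 41): 00101011001
Gen 4 (rule 45): 10111110001
Gen 5 (rule 225): 01011110100
Gen 6 (rule 41): 00110001001
Gen 7 (rule 45): 10100101001
Gen 8 (rule 225): 01000010000

Answer: 4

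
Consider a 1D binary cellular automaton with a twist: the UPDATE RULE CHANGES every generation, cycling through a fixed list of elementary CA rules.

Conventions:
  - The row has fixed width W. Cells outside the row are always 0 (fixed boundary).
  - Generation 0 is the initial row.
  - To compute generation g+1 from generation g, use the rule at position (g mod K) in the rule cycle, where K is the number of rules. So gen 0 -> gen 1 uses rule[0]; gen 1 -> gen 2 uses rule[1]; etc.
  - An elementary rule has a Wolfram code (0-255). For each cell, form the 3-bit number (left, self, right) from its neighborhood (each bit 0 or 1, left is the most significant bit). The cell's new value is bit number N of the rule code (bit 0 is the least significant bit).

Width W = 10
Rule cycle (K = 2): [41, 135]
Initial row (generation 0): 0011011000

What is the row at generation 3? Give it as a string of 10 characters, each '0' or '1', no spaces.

Gen 0: 0011011000
Gen 1 (rule 41): 1010110011
Gen 2 (rule 135): 1010000100
Gen 3 (rule 41): 0100110001

Answer: 0100110001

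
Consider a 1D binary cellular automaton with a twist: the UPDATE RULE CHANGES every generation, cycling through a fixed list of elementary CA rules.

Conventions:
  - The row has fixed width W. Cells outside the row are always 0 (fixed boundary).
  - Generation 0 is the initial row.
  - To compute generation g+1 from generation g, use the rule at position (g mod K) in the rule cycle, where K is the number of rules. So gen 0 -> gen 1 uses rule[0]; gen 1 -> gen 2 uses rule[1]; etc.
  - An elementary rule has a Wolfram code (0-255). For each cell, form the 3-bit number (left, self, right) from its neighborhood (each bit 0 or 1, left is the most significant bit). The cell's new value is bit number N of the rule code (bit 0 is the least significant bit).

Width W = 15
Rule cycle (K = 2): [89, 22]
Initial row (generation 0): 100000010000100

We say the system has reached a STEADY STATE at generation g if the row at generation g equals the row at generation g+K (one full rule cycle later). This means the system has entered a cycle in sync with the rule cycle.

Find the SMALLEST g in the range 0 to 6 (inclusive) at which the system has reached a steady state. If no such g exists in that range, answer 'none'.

Gen 0: 100000010000100
Gen 1 (rule 89): 011111001110011
Gen 2 (rule 22): 100000110001100
Gen 3 (rule 89): 011110111101111
Gen 4 (rule 22): 100000000000000
Gen 5 (rule 89): 011111111111111
Gen 6 (rule 22): 100000000000000
Gen 7 (rule 89): 011111111111111
Gen 8 (rule 22): 100000000000000

Answer: 4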